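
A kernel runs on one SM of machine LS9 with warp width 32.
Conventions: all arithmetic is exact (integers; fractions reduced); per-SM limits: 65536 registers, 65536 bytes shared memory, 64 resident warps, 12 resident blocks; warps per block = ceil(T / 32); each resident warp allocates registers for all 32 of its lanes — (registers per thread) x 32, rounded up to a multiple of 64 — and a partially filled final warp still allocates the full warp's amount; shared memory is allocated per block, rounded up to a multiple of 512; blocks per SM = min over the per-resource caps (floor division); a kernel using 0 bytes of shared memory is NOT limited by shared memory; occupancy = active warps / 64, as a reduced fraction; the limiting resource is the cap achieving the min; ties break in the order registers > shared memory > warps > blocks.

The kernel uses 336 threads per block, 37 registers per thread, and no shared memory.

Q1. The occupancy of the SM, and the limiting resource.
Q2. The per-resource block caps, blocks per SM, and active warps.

Answer: occupancy 11/16, limited by registers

registers: 4 blocks
shared memory: no limit (kernel uses none)
warps: 5 blocks
blocks: 12 blocks

Answer: 4 blocks, 44 active warps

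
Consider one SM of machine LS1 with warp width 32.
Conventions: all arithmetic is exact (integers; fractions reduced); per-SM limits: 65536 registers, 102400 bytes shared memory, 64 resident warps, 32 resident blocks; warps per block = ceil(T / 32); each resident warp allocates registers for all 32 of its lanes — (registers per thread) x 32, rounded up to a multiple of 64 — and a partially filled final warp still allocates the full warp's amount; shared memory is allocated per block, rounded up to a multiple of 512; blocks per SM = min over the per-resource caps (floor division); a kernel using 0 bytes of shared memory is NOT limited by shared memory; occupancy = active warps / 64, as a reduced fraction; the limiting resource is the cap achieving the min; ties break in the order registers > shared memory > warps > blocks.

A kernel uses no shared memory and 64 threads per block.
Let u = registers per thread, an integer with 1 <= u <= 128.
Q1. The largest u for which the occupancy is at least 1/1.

Answer: u = 32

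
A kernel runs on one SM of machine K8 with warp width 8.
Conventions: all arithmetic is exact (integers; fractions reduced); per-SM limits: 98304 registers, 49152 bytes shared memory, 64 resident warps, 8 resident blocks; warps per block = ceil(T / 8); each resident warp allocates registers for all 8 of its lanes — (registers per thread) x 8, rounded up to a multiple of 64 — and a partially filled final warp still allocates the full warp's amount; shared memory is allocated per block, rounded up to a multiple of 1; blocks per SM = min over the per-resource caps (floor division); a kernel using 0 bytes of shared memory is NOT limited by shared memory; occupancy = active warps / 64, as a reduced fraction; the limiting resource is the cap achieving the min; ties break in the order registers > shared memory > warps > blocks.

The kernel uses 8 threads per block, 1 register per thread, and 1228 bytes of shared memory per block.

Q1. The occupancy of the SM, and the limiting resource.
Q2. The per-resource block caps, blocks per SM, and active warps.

Answer: occupancy 1/8, limited by blocks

registers: 1536 blocks
shared memory: 40 blocks
warps: 64 blocks
blocks: 8 blocks

Answer: 8 blocks, 8 active warps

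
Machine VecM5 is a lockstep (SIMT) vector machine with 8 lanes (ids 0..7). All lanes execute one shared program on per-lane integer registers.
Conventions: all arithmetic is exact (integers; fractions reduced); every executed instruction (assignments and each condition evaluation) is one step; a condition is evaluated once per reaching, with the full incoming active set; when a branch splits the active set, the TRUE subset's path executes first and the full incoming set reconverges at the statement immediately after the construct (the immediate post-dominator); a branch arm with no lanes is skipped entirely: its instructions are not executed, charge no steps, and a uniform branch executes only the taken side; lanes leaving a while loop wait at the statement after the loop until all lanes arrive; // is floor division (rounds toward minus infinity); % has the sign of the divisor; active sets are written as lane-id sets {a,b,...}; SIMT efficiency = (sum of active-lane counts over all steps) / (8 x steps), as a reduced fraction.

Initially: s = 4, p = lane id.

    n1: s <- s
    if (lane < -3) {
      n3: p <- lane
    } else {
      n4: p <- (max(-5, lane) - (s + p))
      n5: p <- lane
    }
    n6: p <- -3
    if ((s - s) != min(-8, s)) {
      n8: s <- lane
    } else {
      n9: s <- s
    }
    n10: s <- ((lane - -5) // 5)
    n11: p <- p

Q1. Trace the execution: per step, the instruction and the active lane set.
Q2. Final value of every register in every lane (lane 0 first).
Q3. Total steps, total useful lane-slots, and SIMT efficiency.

step 0: s <- s                       {0,1,2,3,4,5,6,7}
step 1: eval (lane < -3)             {0,1,2,3,4,5,6,7}
step 2: p <- (max(-5, lane) - (s + p)) {0,1,2,3,4,5,6,7}
step 3: p <- lane                    {0,1,2,3,4,5,6,7}
step 4: p <- -3                      {0,1,2,3,4,5,6,7}
step 5: eval ((s - s) != min(-8, s)) {0,1,2,3,4,5,6,7}
step 6: s <- lane                    {0,1,2,3,4,5,6,7}
step 7: s <- ((lane - -5) // 5)      {0,1,2,3,4,5,6,7}
step 8: p <- p                       {0,1,2,3,4,5,6,7}

Answer: 9 steps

s: 1,1,1,1,1,2,2,2
p: -3,-3,-3,-3,-3,-3,-3,-3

steps = 9; useful = 72; efficiency = 72/72 = 1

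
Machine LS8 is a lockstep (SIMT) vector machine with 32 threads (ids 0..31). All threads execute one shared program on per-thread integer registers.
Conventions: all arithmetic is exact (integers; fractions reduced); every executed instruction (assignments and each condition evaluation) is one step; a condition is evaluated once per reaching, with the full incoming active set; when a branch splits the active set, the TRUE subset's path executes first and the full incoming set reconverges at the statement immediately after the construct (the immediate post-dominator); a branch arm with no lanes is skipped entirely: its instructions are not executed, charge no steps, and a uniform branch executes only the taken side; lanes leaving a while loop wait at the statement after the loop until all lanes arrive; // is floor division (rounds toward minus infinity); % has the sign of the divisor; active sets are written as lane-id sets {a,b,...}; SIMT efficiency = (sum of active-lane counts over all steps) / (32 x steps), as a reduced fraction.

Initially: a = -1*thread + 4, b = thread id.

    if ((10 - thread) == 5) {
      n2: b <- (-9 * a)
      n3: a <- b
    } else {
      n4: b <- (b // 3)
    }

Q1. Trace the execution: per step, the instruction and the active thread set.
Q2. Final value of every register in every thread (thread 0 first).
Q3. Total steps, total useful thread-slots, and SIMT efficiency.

step 0: eval ((10 - thread) == 5)    {0,1,2,3,4,5,6,7,8,9,10,11,12,13,14,15,16,17,18,19,20,21,22,23,24,25,26,27,28,29,30,31}
step 1: b <- (-9 * a)                {5}
step 2: a <- b                       {5}
step 3: b <- (b // 3)                {0,1,2,3,4,6,7,8,9,10,11,12,13,14,15,16,17,18,19,20,21,22,23,24,25,26,27,28,29,30,31}

Answer: 4 steps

a: 4,3,2,1,0,9,-2,-3,-4,-5,-6,-7,-8,-9,-10,-11,-12,-13,-14,-15,-16,-17,-18,-19,-20,-21,-22,-23,-24,-25,-26,-27
b: 0,0,0,1,1,9,2,2,2,3,3,3,4,4,4,5,5,5,6,6,6,7,7,7,8,8,8,9,9,9,10,10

steps = 4; useful = 65; efficiency = 65/128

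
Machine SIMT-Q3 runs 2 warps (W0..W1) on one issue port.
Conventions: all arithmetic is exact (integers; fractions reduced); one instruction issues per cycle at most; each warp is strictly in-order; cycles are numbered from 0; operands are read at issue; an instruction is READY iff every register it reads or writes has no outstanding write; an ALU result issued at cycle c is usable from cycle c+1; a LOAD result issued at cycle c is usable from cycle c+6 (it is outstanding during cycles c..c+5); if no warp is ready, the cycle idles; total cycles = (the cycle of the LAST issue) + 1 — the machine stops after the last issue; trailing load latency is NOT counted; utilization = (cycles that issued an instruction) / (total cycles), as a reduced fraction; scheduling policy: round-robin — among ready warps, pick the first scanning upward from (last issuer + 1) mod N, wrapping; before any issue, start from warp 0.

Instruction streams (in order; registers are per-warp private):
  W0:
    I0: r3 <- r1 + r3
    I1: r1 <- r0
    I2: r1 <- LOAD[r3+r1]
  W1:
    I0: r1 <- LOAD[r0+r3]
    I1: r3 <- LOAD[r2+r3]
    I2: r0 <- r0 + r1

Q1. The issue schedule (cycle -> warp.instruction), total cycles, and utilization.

cycle 0: W0.I0
cycle 1: W1.I0
cycle 2: W0.I1
cycle 3: W1.I1
cycle 4: W0.I2
cycle 5: idle
cycle 6: idle
cycle 7: W1.I2

Answer: 8 cycles, utilization 3/4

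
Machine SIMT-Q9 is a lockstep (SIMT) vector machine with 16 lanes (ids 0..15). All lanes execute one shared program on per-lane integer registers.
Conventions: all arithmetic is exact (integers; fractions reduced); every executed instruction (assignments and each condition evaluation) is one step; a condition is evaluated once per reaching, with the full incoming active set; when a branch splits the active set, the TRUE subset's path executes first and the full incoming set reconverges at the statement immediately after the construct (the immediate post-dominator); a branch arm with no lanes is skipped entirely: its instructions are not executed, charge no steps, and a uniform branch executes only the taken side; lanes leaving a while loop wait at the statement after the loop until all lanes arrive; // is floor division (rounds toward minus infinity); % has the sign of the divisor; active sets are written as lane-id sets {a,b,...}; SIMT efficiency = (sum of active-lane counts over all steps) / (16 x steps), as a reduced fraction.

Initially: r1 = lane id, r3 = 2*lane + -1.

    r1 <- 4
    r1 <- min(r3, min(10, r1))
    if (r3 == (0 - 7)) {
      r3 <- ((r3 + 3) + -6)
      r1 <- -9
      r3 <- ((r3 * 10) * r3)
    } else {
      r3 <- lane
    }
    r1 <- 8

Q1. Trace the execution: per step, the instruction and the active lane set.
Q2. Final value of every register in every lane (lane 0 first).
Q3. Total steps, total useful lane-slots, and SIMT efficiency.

step 0: r1 <- 4                      {0,1,2,3,4,5,6,7,8,9,10,11,12,13,14,15}
step 1: r1 <- min(r3, min(10, r1))   {0,1,2,3,4,5,6,7,8,9,10,11,12,13,14,15}
step 2: eval (r3 == (0 - 7))         {0,1,2,3,4,5,6,7,8,9,10,11,12,13,14,15}
step 3: r3 <- lane                   {0,1,2,3,4,5,6,7,8,9,10,11,12,13,14,15}
step 4: r1 <- 8                      {0,1,2,3,4,5,6,7,8,9,10,11,12,13,14,15}

Answer: 5 steps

r1: 8,8,8,8,8,8,8,8,8,8,8,8,8,8,8,8
r3: 0,1,2,3,4,5,6,7,8,9,10,11,12,13,14,15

steps = 5; useful = 80; efficiency = 80/80 = 1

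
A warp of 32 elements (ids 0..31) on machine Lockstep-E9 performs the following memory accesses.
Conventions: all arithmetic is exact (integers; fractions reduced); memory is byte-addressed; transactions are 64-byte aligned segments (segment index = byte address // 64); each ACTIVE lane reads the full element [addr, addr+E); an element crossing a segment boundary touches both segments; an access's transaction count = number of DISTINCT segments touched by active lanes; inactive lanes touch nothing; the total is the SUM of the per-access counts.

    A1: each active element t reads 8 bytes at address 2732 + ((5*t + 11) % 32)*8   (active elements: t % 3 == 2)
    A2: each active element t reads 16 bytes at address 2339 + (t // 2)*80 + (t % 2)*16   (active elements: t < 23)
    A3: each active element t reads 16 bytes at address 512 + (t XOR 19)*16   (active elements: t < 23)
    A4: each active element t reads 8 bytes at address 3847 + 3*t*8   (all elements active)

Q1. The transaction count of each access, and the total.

A1: 5 transactions
A2: 15 transactions
A3: 6 transactions
A4: 12 transactions

Answer: 5,15,6,12; total 38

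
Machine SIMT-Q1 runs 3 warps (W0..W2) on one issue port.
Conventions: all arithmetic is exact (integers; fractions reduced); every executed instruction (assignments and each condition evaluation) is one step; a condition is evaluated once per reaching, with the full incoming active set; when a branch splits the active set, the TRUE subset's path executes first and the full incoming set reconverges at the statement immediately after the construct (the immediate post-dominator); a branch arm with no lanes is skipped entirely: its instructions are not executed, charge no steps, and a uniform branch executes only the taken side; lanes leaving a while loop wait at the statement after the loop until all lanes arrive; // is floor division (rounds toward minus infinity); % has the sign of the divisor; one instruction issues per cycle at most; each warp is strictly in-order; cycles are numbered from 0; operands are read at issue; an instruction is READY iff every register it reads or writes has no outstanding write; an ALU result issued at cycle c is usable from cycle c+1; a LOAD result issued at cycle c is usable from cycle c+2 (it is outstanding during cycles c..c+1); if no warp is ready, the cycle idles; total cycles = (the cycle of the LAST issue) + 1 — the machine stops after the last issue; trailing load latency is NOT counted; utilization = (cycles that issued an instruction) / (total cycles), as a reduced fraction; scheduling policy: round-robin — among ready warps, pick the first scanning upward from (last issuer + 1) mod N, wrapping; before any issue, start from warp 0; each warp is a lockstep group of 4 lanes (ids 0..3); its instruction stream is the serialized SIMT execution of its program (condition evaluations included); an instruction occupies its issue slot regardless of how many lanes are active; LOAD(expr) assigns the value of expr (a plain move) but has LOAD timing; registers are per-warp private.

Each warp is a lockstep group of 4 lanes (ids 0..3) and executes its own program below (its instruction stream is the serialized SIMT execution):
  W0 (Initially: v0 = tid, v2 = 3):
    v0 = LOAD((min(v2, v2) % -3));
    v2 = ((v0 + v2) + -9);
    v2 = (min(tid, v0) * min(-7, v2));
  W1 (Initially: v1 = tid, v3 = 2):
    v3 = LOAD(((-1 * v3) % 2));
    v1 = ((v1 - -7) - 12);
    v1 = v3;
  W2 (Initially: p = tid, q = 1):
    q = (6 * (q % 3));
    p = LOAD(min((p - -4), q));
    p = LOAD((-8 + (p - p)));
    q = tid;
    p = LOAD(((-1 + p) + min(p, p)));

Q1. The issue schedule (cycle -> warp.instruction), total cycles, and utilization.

cycle 0: W0.I0
cycle 1: W1.I0
cycle 2: W2.I0
cycle 3: W0.I1
cycle 4: W1.I1
cycle 5: W2.I1
cycle 6: W0.I2
cycle 7: W1.I2
cycle 8: W2.I2
cycle 9: W2.I3
cycle 10: W2.I4

Answer: 11 cycles, utilization 1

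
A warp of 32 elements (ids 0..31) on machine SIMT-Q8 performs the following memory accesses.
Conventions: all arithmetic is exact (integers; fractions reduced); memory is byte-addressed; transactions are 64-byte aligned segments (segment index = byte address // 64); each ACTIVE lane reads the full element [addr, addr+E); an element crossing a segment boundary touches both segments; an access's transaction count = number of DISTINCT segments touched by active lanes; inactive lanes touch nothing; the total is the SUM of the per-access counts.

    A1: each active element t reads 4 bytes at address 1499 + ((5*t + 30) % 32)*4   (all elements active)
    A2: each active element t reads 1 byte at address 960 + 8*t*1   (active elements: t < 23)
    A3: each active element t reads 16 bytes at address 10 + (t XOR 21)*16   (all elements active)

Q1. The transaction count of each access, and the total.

A1: 3 transactions
A2: 3 transactions
A3: 9 transactions

Answer: 3,3,9; total 15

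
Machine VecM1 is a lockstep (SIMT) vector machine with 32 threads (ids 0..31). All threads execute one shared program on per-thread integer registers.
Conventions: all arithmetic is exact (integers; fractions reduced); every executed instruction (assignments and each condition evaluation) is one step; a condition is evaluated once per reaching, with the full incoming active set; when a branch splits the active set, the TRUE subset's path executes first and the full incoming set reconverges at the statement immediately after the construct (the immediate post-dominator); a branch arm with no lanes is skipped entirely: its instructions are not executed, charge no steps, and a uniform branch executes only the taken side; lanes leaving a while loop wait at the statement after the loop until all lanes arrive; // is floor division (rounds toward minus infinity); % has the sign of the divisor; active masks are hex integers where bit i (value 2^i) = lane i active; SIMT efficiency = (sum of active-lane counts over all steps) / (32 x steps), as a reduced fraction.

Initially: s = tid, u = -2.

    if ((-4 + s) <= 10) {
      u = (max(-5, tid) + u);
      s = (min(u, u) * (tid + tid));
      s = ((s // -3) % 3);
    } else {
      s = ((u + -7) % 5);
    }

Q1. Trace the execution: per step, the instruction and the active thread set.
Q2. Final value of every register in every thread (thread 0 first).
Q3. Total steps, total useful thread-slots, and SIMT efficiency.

step 0: eval ((-4 + s) <= 10)        0xffffffff
step 1: u <- (max(-5, tid) + u)      0x00007fff
step 2: s <- (min(u, u) * (tid + tid)) 0x00007fff
step 3: s <- ((s // -3) % 3)         0x00007fff
step 4: s <- ((u + -7) % 5)          0xffff8000

Answer: 5 steps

s: 0,0,0,1,0,2,2,0,1,0,0,0,1,0,2,1,1,1,1,1,1,1,1,1,1,1,1,1,1,1,1,1
u: -2,-1,0,1,2,3,4,5,6,7,8,9,10,11,12,-2,-2,-2,-2,-2,-2,-2,-2,-2,-2,-2,-2,-2,-2,-2,-2,-2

steps = 5; useful = 94; efficiency = 94/160 = 47/80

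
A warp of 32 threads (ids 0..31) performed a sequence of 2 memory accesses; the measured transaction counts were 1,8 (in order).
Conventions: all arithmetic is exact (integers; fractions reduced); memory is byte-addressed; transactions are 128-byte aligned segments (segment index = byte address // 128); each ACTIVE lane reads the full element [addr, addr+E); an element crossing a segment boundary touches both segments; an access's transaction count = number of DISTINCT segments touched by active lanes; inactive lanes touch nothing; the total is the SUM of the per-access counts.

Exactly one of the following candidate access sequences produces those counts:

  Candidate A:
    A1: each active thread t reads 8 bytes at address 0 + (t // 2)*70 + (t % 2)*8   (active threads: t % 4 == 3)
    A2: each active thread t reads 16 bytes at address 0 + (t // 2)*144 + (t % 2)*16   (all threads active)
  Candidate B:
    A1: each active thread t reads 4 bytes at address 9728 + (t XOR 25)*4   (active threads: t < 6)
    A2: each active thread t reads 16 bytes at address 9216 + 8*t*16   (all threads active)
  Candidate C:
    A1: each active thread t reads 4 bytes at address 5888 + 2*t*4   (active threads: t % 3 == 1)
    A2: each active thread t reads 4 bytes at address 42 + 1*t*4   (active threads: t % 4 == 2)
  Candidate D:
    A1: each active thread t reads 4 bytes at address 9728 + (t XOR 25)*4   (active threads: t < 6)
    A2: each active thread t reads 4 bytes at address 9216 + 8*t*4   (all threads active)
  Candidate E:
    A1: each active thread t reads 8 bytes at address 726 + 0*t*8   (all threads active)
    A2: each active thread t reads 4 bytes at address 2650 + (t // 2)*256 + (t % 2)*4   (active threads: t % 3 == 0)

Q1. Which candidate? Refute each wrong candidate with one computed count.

A: A1 gives 9 transactions, not 1
B: A2 gives 32 transactions, not 8
C: A1 gives 2 transactions, not 1
E: A2 gives 11 transactions, not 8
D: all counts match (1,8)

Answer: D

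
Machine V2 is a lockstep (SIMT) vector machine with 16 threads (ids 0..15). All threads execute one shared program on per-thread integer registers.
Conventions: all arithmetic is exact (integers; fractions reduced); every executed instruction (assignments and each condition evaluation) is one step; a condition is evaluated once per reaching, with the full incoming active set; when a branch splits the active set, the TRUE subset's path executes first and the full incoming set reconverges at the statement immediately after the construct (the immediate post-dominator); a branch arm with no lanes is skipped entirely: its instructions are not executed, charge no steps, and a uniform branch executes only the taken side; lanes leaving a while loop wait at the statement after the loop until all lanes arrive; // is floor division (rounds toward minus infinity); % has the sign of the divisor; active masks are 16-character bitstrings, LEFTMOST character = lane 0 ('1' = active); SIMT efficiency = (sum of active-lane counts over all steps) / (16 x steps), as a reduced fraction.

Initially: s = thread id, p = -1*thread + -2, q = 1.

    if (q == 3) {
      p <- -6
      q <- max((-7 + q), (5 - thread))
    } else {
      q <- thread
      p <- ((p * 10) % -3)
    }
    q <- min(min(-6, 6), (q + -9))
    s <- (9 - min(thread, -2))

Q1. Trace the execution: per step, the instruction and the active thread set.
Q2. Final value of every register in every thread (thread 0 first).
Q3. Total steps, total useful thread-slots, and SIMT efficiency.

step 0: eval (q == 3)                1111111111111111
step 1: q <- thread                  1111111111111111
step 2: p <- ((p * 10) % -3)         1111111111111111
step 3: q <- min(min(-6, 6), (q + -9)) 1111111111111111
step 4: s <- (9 - min(thread, -2))   1111111111111111

Answer: 5 steps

s: 11,11,11,11,11,11,11,11,11,11,11,11,11,11,11,11
p: -2,0,-1,-2,0,-1,-2,0,-1,-2,0,-1,-2,0,-1,-2
q: -9,-8,-7,-6,-6,-6,-6,-6,-6,-6,-6,-6,-6,-6,-6,-6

steps = 5; useful = 80; efficiency = 80/80 = 1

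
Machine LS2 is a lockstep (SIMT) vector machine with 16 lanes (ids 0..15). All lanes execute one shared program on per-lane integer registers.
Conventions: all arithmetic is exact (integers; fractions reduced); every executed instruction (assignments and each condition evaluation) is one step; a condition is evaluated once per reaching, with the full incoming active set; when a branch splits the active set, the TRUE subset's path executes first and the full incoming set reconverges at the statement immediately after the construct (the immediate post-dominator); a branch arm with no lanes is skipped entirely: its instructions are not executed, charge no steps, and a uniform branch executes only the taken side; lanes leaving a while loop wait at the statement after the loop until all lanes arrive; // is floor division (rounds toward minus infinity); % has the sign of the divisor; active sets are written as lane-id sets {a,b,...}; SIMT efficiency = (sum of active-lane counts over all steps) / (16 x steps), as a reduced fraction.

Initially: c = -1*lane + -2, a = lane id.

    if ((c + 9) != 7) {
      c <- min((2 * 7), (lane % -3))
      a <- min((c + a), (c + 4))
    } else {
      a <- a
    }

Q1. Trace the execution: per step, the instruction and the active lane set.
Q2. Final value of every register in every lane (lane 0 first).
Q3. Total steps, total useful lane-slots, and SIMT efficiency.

step 0: eval ((c + 9) != 7)          {0,1,2,3,4,5,6,7,8,9,10,11,12,13,14,15}
step 1: c <- min((2 * 7), (lane % -3)) {1,2,3,4,5,6,7,8,9,10,11,12,13,14,15}
step 2: a <- min((c + a), (c + 4))   {1,2,3,4,5,6,7,8,9,10,11,12,13,14,15}
step 3: a <- a                       {0}

Answer: 4 steps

c: -2,-2,-1,0,-2,-1,0,-2,-1,0,-2,-1,0,-2,-1,0
a: 0,-1,1,3,2,3,4,2,3,4,2,3,4,2,3,4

steps = 4; useful = 47; efficiency = 47/64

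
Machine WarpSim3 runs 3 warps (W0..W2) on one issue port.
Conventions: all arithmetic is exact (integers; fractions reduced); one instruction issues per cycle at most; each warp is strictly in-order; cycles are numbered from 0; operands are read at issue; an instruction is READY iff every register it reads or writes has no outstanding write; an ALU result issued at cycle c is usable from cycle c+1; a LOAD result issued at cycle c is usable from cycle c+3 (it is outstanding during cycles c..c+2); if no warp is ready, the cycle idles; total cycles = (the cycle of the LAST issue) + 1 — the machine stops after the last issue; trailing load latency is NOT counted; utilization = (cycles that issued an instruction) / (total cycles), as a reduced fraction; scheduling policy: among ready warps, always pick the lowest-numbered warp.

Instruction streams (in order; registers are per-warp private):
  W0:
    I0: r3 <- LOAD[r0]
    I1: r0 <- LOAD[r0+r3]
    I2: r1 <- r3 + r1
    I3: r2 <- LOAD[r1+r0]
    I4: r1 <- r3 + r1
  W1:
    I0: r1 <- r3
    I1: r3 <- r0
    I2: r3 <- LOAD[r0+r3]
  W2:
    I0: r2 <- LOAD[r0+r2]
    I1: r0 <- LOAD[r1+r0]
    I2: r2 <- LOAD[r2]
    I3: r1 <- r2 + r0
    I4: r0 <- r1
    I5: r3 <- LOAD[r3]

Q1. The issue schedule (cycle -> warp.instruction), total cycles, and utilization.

cycle 0: W0.I0
cycle 1: W1.I0
cycle 2: W1.I1
cycle 3: W0.I1
cycle 4: W0.I2
cycle 5: W1.I2
cycle 6: W0.I3
cycle 7: W0.I4
cycle 8: W2.I0
cycle 9: W2.I1
cycle 10: idle
cycle 11: W2.I2
cycle 12: idle
cycle 13: idle
cycle 14: W2.I3
cycle 15: W2.I4
cycle 16: W2.I5

Answer: 17 cycles, utilization 14/17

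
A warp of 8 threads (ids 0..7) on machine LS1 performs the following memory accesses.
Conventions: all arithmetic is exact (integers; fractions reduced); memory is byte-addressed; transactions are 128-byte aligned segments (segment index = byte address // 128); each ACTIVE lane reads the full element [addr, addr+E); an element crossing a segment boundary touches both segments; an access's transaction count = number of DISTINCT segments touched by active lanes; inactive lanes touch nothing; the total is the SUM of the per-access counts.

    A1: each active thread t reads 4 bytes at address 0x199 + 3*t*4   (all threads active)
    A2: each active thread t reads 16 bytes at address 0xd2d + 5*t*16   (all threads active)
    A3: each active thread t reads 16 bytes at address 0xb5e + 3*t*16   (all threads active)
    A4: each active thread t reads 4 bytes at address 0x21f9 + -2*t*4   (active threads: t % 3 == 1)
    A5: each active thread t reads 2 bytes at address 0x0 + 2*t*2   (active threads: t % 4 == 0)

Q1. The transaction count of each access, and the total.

A1: 1 transaction
A2: 5 transactions
A3: 4 transactions
A4: 1 transaction
A5: 1 transaction

Answer: 1,5,4,1,1; total 12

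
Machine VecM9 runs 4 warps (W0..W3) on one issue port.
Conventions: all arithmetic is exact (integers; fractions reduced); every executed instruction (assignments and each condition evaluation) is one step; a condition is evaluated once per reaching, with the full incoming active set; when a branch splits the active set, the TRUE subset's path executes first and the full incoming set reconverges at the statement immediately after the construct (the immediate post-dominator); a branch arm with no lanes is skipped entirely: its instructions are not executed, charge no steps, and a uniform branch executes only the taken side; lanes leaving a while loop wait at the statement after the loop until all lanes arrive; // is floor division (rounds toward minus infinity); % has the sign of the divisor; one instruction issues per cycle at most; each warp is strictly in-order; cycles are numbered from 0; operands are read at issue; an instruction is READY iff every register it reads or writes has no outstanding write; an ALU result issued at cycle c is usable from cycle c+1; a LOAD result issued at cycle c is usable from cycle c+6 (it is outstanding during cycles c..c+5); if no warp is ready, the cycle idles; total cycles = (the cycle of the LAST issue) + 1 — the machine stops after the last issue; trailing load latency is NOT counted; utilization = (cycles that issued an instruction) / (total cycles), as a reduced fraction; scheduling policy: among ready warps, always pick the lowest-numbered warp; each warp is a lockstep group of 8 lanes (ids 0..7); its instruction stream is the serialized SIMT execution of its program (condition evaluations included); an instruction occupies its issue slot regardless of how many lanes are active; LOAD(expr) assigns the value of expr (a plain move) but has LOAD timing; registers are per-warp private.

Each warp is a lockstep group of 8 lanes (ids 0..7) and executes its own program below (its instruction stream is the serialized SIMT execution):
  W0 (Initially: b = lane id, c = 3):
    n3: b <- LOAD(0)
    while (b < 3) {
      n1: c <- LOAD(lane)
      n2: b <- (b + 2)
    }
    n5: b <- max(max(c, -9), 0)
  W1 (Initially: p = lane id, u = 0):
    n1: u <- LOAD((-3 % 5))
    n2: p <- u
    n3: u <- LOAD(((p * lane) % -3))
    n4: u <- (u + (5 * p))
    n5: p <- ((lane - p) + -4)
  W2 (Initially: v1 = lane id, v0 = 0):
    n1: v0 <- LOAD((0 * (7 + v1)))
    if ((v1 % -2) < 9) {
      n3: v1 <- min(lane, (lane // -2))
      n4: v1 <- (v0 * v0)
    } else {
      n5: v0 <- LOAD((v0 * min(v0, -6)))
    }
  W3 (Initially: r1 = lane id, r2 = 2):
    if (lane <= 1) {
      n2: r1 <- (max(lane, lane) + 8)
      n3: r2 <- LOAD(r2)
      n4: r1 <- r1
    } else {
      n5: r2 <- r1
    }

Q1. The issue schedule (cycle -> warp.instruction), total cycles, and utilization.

cycle 0: W0.I0
cycle 1: W1.I0
cycle 2: W2.I0
cycle 3: W2.I1
cycle 4: W2.I2
cycle 5: W3.I0
cycle 6: W0.I1
cycle 7: W0.I2
cycle 8: W0.I3
cycle 9: W0.I4
cycle 10: W1.I1
cycle 11: W1.I2
cycle 12: W2.I3
cycle 13: W0.I5
cycle 14: W0.I6
cycle 15: W0.I7
cycle 16: W3.I1
cycle 17: W1.I3
cycle 18: W1.I4
cycle 19: W0.I8
cycle 20: W3.I2
cycle 21: W3.I3
cycle 22: idle
cycle 23: idle
cycle 24: idle
cycle 25: idle
cycle 26: W3.I4

Answer: 27 cycles, utilization 23/27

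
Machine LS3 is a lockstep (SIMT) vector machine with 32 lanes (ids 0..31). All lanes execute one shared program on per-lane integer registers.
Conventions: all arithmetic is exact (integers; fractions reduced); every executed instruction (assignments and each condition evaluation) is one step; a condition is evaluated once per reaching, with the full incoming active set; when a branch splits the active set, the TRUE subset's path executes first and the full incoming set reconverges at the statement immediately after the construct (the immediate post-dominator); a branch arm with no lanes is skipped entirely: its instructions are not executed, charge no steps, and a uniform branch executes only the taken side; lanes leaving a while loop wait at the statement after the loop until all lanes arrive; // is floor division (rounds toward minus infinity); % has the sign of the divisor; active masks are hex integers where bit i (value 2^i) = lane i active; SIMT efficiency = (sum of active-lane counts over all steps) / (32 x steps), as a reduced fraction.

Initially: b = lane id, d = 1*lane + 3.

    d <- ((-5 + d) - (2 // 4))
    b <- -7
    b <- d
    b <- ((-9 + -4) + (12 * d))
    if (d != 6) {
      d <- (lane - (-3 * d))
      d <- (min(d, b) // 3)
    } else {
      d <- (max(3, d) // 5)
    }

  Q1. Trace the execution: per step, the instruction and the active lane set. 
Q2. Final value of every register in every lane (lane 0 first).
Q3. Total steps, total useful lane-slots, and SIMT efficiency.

step 0: d <- ((-5 + d) - (2 // 4))   0xffffffff
step 1: b <- -7                      0xffffffff
step 2: b <- d                       0xffffffff
step 3: b <- ((-9 + -4) + (12 * d))  0xffffffff
step 4: eval (d != 6)                0xffffffff
step 5: d <- (lane - (-3 * d))       0xfffffeff
step 6: d <- (min(d, b) // 3)        0xfffffeff
step 7: d <- (max(3, d) // 5)        0x00000100

Answer: 8 steps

b: -37,-25,-13,-1,11,23,35,47,59,71,83,95,107,119,131,143,155,167,179,191,203,215,227,239,251,263,275,287,299,311,323,335
d: -13,-9,-5,-1,3,4,6,7,1,10,11,12,14,15,16,18,19,20,22,23,24,26,27,28,30,31,32,34,35,36,38,39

steps = 8; useful = 223; efficiency = 223/256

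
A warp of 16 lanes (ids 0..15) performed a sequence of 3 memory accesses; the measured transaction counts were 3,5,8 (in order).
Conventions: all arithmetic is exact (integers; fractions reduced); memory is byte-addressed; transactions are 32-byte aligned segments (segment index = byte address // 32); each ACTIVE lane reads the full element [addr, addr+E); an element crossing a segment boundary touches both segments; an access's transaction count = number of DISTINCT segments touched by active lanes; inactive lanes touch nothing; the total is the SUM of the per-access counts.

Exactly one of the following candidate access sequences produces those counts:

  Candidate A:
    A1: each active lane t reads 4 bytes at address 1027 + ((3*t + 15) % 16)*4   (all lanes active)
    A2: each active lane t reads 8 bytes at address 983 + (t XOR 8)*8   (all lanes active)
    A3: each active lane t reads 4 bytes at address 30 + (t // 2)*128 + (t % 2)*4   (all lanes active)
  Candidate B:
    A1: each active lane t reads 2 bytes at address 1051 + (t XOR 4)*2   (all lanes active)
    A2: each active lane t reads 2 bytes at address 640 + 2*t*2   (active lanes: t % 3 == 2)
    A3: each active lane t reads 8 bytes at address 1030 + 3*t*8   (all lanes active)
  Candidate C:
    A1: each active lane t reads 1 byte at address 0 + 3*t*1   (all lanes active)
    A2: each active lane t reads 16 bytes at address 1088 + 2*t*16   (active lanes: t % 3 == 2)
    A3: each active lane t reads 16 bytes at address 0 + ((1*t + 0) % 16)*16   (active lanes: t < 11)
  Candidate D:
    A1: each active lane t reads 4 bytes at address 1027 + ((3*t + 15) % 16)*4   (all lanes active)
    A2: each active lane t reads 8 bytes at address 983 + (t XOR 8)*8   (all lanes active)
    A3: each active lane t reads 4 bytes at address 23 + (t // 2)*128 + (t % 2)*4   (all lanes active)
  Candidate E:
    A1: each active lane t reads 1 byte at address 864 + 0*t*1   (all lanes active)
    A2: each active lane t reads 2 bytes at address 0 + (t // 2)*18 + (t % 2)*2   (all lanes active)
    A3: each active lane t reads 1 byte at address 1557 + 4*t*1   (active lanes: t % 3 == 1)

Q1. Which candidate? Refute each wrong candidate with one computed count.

A: A3 gives 16 transactions, not 8
B: A1 gives 2 transactions, not 3
C: A1 gives 2 transactions, not 3
E: A1 gives 1 transaction, not 3
D: all counts match (3,5,8)

Answer: D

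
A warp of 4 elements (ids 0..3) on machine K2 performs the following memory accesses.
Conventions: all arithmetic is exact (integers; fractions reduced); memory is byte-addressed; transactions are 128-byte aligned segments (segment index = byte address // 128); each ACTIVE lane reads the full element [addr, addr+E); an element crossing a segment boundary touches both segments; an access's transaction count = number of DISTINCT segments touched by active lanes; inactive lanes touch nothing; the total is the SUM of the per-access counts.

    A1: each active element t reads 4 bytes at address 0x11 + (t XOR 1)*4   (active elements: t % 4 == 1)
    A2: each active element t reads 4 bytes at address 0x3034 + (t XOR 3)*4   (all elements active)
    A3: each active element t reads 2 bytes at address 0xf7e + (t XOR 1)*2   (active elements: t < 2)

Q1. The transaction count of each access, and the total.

A1: 1 transaction
A2: 1 transaction
A3: 2 transactions

Answer: 1,1,2; total 4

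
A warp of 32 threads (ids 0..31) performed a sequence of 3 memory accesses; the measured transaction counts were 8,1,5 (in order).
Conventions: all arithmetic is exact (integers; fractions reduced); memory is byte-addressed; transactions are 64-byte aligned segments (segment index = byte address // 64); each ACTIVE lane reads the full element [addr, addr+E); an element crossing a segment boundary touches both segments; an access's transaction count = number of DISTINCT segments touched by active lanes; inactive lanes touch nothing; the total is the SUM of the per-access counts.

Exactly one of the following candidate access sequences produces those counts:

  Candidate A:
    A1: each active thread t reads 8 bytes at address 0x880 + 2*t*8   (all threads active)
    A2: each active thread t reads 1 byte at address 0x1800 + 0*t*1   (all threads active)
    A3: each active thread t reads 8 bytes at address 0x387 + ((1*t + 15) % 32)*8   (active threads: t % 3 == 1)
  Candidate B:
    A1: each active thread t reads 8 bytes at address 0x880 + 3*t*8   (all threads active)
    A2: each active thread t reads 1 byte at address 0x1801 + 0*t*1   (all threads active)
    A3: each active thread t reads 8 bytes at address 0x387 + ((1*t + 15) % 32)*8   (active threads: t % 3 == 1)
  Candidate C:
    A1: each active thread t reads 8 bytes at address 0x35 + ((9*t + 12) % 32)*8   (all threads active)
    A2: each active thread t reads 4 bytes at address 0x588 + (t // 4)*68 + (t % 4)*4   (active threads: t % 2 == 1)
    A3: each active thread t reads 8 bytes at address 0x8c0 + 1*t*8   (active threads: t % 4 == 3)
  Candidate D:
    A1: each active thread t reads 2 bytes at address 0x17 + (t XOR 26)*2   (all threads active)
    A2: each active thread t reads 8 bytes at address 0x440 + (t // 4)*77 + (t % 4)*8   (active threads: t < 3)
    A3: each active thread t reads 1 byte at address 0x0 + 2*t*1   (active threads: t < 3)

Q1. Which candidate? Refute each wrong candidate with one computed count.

B: A1 gives 12 transactions, not 8
C: A1 gives 5 transactions, not 8
D: A1 gives 2 transactions, not 8
A: all counts match (8,1,5)

Answer: A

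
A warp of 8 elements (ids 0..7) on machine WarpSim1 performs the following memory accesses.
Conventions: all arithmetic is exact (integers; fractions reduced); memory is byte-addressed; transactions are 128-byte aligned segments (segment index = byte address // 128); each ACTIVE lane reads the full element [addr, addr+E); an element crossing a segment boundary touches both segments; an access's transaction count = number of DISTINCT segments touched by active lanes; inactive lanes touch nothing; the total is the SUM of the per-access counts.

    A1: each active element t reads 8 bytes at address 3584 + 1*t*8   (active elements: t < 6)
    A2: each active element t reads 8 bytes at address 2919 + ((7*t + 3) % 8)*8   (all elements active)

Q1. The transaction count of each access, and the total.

A1: 1 transaction
A2: 2 transactions

Answer: 1,2; total 3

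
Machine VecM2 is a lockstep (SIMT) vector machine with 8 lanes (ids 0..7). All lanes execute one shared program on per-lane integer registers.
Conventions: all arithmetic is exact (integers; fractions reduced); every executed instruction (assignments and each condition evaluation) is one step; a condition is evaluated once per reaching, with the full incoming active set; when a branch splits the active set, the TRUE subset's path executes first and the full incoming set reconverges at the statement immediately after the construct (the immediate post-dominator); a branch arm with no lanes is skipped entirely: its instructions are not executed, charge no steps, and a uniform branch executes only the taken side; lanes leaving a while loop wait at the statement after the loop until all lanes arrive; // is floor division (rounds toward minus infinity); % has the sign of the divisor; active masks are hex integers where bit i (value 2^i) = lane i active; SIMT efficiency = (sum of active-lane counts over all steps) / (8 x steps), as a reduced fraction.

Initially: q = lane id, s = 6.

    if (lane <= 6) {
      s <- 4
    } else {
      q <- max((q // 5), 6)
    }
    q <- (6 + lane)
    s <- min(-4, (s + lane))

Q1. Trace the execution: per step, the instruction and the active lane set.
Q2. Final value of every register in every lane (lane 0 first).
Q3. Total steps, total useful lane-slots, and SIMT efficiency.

step 0: eval (lane <= 6)             0xff
step 1: s <- 4                       0x7f
step 2: q <- max((q // 5), 6)        0x80
step 3: q <- (6 + lane)              0xff
step 4: s <- min(-4, (s + lane))     0xff

Answer: 5 steps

q: 6,7,8,9,10,11,12,13
s: -4,-4,-4,-4,-4,-4,-4,-4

steps = 5; useful = 32; efficiency = 32/40 = 4/5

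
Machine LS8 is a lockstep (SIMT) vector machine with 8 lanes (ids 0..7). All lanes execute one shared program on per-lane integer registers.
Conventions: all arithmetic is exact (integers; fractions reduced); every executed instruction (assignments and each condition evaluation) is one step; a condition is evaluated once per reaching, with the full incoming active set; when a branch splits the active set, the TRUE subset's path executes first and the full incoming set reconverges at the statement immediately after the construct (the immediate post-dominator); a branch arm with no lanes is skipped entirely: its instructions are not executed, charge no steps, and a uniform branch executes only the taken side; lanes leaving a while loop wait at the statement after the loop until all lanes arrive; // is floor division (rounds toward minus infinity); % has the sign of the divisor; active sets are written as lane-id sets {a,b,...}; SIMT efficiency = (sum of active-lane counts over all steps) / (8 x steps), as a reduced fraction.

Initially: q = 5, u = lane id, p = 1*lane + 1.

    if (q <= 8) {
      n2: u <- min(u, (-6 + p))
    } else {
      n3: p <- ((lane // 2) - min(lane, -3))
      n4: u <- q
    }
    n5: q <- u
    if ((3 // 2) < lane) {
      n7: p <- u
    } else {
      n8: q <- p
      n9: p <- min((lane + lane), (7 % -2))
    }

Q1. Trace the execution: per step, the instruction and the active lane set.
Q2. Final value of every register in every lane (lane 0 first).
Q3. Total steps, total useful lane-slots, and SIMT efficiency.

step 0: eval (q <= 8)                {0,1,2,3,4,5,6,7}
step 1: u <- min(u, (-6 + p))        {0,1,2,3,4,5,6,7}
step 2: q <- u                       {0,1,2,3,4,5,6,7}
step 3: eval ((3 // 2) < lane)       {0,1,2,3,4,5,6,7}
step 4: p <- u                       {2,3,4,5,6,7}
step 5: q <- p                       {0,1}
step 6: p <- min((lane + lane), (7 % -2)) {0,1}

Answer: 7 steps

q: 1,2,-3,-2,-1,0,1,2
u: -5,-4,-3,-2,-1,0,1,2
p: -1,-1,-3,-2,-1,0,1,2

steps = 7; useful = 42; efficiency = 42/56 = 3/4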